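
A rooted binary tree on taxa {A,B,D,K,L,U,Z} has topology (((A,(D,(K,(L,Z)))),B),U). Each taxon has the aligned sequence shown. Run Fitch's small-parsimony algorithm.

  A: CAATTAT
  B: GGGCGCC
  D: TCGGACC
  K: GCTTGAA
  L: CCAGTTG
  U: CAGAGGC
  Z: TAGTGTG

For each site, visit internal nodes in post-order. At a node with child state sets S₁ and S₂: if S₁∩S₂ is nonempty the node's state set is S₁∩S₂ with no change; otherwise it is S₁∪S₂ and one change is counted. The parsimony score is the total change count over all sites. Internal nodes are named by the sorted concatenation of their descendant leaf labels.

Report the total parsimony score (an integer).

24

LZ@0: {C} ∪ {T} = {C,T} (union, +1)
KLZ@0: {G} ∪ {C,T} = {C,G,T} (union, +1)
DKLZ@0: {T} ∩ {C,G,T} = {T} (intersection, +0)
ADKLZ@0: {C} ∪ {T} = {C,T} (union, +1)
ABDKLZ@0: {C,T} ∪ {G} = {C,G,T} (union, +1)
ABDKLUZ@0: {C,G,T} ∩ {C} = {C} (intersection, +0)
LZ@1: {C} ∪ {A} = {A,C} (union, +1)
KLZ@1: {C} ∩ {A,C} = {C} (intersection, +0)
DKLZ@1: {C} ∩ {C} = {C} (intersection, +0)
ADKLZ@1: {A} ∪ {C} = {A,C} (union, +1)
ABDKLZ@1: {A,C} ∪ {G} = {A,C,G} (union, +1)
ABDKLUZ@1: {A,C,G} ∩ {A} = {A} (intersection, +0)
LZ@2: {A} ∪ {G} = {A,G} (union, +1)
KLZ@2: {T} ∪ {A,G} = {A,G,T} (union, +1)
DKLZ@2: {G} ∩ {A,G,T} = {G} (intersection, +0)
ADKLZ@2: {A} ∪ {G} = {A,G} (union, +1)
ABDKLZ@2: {A,G} ∩ {G} = {G} (intersection, +0)
ABDKLUZ@2: {G} ∩ {G} = {G} (intersection, +0)
LZ@3: {G} ∪ {T} = {G,T} (union, +1)
KLZ@3: {T} ∩ {G,T} = {T} (intersection, +0)
DKLZ@3: {G} ∪ {T} = {G,T} (union, +1)
ADKLZ@3: {T} ∩ {G,T} = {T} (intersection, +0)
ABDKLZ@3: {T} ∪ {C} = {C,T} (union, +1)
ABDKLUZ@3: {C,T} ∪ {A} = {A,C,T} (union, +1)
LZ@4: {T} ∪ {G} = {G,T} (union, +1)
KLZ@4: {G} ∩ {G,T} = {G} (intersection, +0)
DKLZ@4: {A} ∪ {G} = {A,G} (union, +1)
ADKLZ@4: {T} ∪ {A,G} = {A,G,T} (union, +1)
ABDKLZ@4: {A,G,T} ∩ {G} = {G} (intersection, +0)
ABDKLUZ@4: {G} ∩ {G} = {G} (intersection, +0)
LZ@5: {T} ∩ {T} = {T} (intersection, +0)
KLZ@5: {A} ∪ {T} = {A,T} (union, +1)
DKLZ@5: {C} ∪ {A,T} = {A,C,T} (union, +1)
ADKLZ@5: {A} ∩ {A,C,T} = {A} (intersection, +0)
ABDKLZ@5: {A} ∪ {C} = {A,C} (union, +1)
ABDKLUZ@5: {A,C} ∪ {G} = {A,C,G} (union, +1)
LZ@6: {G} ∩ {G} = {G} (intersection, +0)
KLZ@6: {A} ∪ {G} = {A,G} (union, +1)
DKLZ@6: {C} ∪ {A,G} = {A,C,G} (union, +1)
ADKLZ@6: {T} ∪ {A,C,G} = {A,C,G,T} (union, +1)
ABDKLZ@6: {A,C,G,T} ∩ {C} = {C} (intersection, +0)
ABDKLUZ@6: {C} ∩ {C} = {C} (intersection, +0)
per-site changes: [4, 3, 3, 4, 3, 4, 3]; total = 24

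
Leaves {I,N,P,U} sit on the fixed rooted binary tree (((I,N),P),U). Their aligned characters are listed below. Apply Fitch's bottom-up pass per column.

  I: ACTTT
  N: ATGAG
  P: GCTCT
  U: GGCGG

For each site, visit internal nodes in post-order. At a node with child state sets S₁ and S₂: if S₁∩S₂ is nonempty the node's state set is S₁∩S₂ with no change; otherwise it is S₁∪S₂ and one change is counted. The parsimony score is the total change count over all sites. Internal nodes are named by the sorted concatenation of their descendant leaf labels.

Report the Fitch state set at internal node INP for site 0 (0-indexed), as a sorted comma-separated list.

site 0, node IN: I={A} ∩ N={A} → {A} (+0)
site 0, node INP: IN={A} ∪ P={G} → {A,G} (+1)
site 0, node INPU: INP={A,G} ∩ U={G} → {G} (+0)
site 1, node IN: I={C} ∪ N={T} → {C,T} (+1)
site 1, node INP: IN={C,T} ∩ P={C} → {C} (+0)
site 1, node INPU: INP={C} ∪ U={G} → {C,G} (+1)
site 2, node IN: I={T} ∪ N={G} → {G,T} (+1)
site 2, node INP: IN={G,T} ∩ P={T} → {T} (+0)
site 2, node INPU: INP={T} ∪ U={C} → {C,T} (+1)
site 3, node IN: I={T} ∪ N={A} → {A,T} (+1)
site 3, node INP: IN={A,T} ∪ P={C} → {A,C,T} (+1)
site 3, node INPU: INP={A,C,T} ∪ U={G} → {A,C,G,T} (+1)
site 4, node IN: I={T} ∪ N={G} → {G,T} (+1)
site 4, node INP: IN={G,T} ∩ P={T} → {T} (+0)
site 4, node INPU: INP={T} ∪ U={G} → {G,T} (+1)
per-site changes: [1, 2, 2, 3, 2]; total = 10

A,G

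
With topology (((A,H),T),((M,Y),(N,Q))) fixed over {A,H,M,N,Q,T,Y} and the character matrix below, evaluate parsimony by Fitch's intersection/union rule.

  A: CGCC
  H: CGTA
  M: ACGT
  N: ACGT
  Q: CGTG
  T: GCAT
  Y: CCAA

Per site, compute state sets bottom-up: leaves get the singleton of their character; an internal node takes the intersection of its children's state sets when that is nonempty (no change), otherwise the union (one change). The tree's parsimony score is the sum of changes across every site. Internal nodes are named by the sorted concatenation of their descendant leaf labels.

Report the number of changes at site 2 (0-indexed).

AH@0: {C} ∩ {C} = {C} (intersection, +0)
AHT@0: {C} ∪ {G} = {C,G} (union, +1)
MY@0: {A} ∪ {C} = {A,C} (union, +1)
NQ@0: {A} ∪ {C} = {A,C} (union, +1)
MNQY@0: {A,C} ∩ {A,C} = {A,C} (intersection, +0)
AHMNQTY@0: {C,G} ∩ {A,C} = {C} (intersection, +0)
AH@1: {G} ∩ {G} = {G} (intersection, +0)
AHT@1: {G} ∪ {C} = {C,G} (union, +1)
MY@1: {C} ∩ {C} = {C} (intersection, +0)
NQ@1: {C} ∪ {G} = {C,G} (union, +1)
MNQY@1: {C} ∩ {C,G} = {C} (intersection, +0)
AHMNQTY@1: {C,G} ∩ {C} = {C} (intersection, +0)
AH@2: {C} ∪ {T} = {C,T} (union, +1)
AHT@2: {C,T} ∪ {A} = {A,C,T} (union, +1)
MY@2: {G} ∪ {A} = {A,G} (union, +1)
NQ@2: {G} ∪ {T} = {G,T} (union, +1)
MNQY@2: {A,G} ∩ {G,T} = {G} (intersection, +0)
AHMNQTY@2: {A,C,T} ∪ {G} = {A,C,G,T} (union, +1)
AH@3: {C} ∪ {A} = {A,C} (union, +1)
AHT@3: {A,C} ∪ {T} = {A,C,T} (union, +1)
MY@3: {T} ∪ {A} = {A,T} (union, +1)
NQ@3: {T} ∪ {G} = {G,T} (union, +1)
MNQY@3: {A,T} ∩ {G,T} = {T} (intersection, +0)
AHMNQTY@3: {A,C,T} ∩ {T} = {T} (intersection, +0)
per-site changes: [3, 2, 5, 4]; total = 14

5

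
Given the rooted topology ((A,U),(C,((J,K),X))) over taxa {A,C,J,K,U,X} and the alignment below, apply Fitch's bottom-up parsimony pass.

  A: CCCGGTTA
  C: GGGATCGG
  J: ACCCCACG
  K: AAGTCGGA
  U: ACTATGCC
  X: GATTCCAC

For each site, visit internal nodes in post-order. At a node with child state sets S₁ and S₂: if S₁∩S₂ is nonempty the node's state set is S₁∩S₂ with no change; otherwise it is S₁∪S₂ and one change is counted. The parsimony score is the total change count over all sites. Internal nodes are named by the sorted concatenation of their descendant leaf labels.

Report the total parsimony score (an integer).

[col 0] AU: children A:{C}, U:{A} ∪→ {A,C}; cost 1
[col 0] JK: children J:{A}, K:{A} ∩→ {A}; cost 0
[col 0] JKX: children JK:{A}, X:{G} ∪→ {A,G}; cost 1
[col 0] CJKX: children C:{G}, JKX:{A,G} ∩→ {G}; cost 0
[col 0] ACJKUX: children AU:{A,C}, CJKX:{G} ∪→ {A,C,G}; cost 1
[col 1] AU: children A:{C}, U:{C} ∩→ {C}; cost 0
[col 1] JK: children J:{C}, K:{A} ∪→ {A,C}; cost 1
[col 1] JKX: children JK:{A,C}, X:{A} ∩→ {A}; cost 0
[col 1] CJKX: children C:{G}, JKX:{A} ∪→ {A,G}; cost 1
[col 1] ACJKUX: children AU:{C}, CJKX:{A,G} ∪→ {A,C,G}; cost 1
[col 2] AU: children A:{C}, U:{T} ∪→ {C,T}; cost 1
[col 2] JK: children J:{C}, K:{G} ∪→ {C,G}; cost 1
[col 2] JKX: children JK:{C,G}, X:{T} ∪→ {C,G,T}; cost 1
[col 2] CJKX: children C:{G}, JKX:{C,G,T} ∩→ {G}; cost 0
[col 2] ACJKUX: children AU:{C,T}, CJKX:{G} ∪→ {C,G,T}; cost 1
[col 3] AU: children A:{G}, U:{A} ∪→ {A,G}; cost 1
[col 3] JK: children J:{C}, K:{T} ∪→ {C,T}; cost 1
[col 3] JKX: children JK:{C,T}, X:{T} ∩→ {T}; cost 0
[col 3] CJKX: children C:{A}, JKX:{T} ∪→ {A,T}; cost 1
[col 3] ACJKUX: children AU:{A,G}, CJKX:{A,T} ∩→ {A}; cost 0
[col 4] AU: children A:{G}, U:{T} ∪→ {G,T}; cost 1
[col 4] JK: children J:{C}, K:{C} ∩→ {C}; cost 0
[col 4] JKX: children JK:{C}, X:{C} ∩→ {C}; cost 0
[col 4] CJKX: children C:{T}, JKX:{C} ∪→ {C,T}; cost 1
[col 4] ACJKUX: children AU:{G,T}, CJKX:{C,T} ∩→ {T}; cost 0
[col 5] AU: children A:{T}, U:{G} ∪→ {G,T}; cost 1
[col 5] JK: children J:{A}, K:{G} ∪→ {A,G}; cost 1
[col 5] JKX: children JK:{A,G}, X:{C} ∪→ {A,C,G}; cost 1
[col 5] CJKX: children C:{C}, JKX:{A,C,G} ∩→ {C}; cost 0
[col 5] ACJKUX: children AU:{G,T}, CJKX:{C} ∪→ {C,G,T}; cost 1
[col 6] AU: children A:{T}, U:{C} ∪→ {C,T}; cost 1
[col 6] JK: children J:{C}, K:{G} ∪→ {C,G}; cost 1
[col 6] JKX: children JK:{C,G}, X:{A} ∪→ {A,C,G}; cost 1
[col 6] CJKX: children C:{G}, JKX:{A,C,G} ∩→ {G}; cost 0
[col 6] ACJKUX: children AU:{C,T}, CJKX:{G} ∪→ {C,G,T}; cost 1
[col 7] AU: children A:{A}, U:{C} ∪→ {A,C}; cost 1
[col 7] JK: children J:{G}, K:{A} ∪→ {A,G}; cost 1
[col 7] JKX: children JK:{A,G}, X:{C} ∪→ {A,C,G}; cost 1
[col 7] CJKX: children C:{G}, JKX:{A,C,G} ∩→ {G}; cost 0
[col 7] ACJKUX: children AU:{A,C}, CJKX:{G} ∪→ {A,C,G}; cost 1
per-site changes: [3, 3, 4, 3, 2, 4, 4, 4]; total = 27

27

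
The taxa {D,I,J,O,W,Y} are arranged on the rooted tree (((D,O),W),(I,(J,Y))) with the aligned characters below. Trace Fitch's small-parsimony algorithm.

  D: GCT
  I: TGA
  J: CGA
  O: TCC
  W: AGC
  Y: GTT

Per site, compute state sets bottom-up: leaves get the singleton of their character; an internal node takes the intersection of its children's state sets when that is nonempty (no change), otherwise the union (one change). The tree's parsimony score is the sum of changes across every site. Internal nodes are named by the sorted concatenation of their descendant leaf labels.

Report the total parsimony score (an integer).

DO@0: {G} ∪ {T} = {G,T} (union, +1)
DOW@0: {G,T} ∪ {A} = {A,G,T} (union, +1)
JY@0: {C} ∪ {G} = {C,G} (union, +1)
IJY@0: {T} ∪ {C,G} = {C,G,T} (union, +1)
DIJOWY@0: {A,G,T} ∩ {C,G,T} = {G,T} (intersection, +0)
DO@1: {C} ∩ {C} = {C} (intersection, +0)
DOW@1: {C} ∪ {G} = {C,G} (union, +1)
JY@1: {G} ∪ {T} = {G,T} (union, +1)
IJY@1: {G} ∩ {G,T} = {G} (intersection, +0)
DIJOWY@1: {C,G} ∩ {G} = {G} (intersection, +0)
DO@2: {T} ∪ {C} = {C,T} (union, +1)
DOW@2: {C,T} ∩ {C} = {C} (intersection, +0)
JY@2: {A} ∪ {T} = {A,T} (union, +1)
IJY@2: {A} ∩ {A,T} = {A} (intersection, +0)
DIJOWY@2: {C} ∪ {A} = {A,C} (union, +1)
per-site changes: [4, 2, 3]; total = 9

9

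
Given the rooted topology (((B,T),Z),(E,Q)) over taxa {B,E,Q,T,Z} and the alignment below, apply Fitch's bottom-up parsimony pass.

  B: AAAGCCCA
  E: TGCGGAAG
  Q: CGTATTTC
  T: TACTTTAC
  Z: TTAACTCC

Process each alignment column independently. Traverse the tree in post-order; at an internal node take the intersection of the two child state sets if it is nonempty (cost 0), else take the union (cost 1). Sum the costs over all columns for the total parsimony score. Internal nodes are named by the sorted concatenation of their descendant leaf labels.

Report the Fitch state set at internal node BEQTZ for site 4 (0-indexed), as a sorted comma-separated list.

C,G,T

site 0, node BT: B={A} ∪ T={T} → {A,T} (+1)
site 0, node BTZ: BT={A,T} ∩ Z={T} → {T} (+0)
site 0, node EQ: E={T} ∪ Q={C} → {C,T} (+1)
site 0, node BEQTZ: BTZ={T} ∩ EQ={C,T} → {T} (+0)
site 1, node BT: B={A} ∩ T={A} → {A} (+0)
site 1, node BTZ: BT={A} ∪ Z={T} → {A,T} (+1)
site 1, node EQ: E={G} ∩ Q={G} → {G} (+0)
site 1, node BEQTZ: BTZ={A,T} ∪ EQ={G} → {A,G,T} (+1)
site 2, node BT: B={A} ∪ T={C} → {A,C} (+1)
site 2, node BTZ: BT={A,C} ∩ Z={A} → {A} (+0)
site 2, node EQ: E={C} ∪ Q={T} → {C,T} (+1)
site 2, node BEQTZ: BTZ={A} ∪ EQ={C,T} → {A,C,T} (+1)
site 3, node BT: B={G} ∪ T={T} → {G,T} (+1)
site 3, node BTZ: BT={G,T} ∪ Z={A} → {A,G,T} (+1)
site 3, node EQ: E={G} ∪ Q={A} → {A,G} (+1)
site 3, node BEQTZ: BTZ={A,G,T} ∩ EQ={A,G} → {A,G} (+0)
site 4, node BT: B={C} ∪ T={T} → {C,T} (+1)
site 4, node BTZ: BT={C,T} ∩ Z={C} → {C} (+0)
site 4, node EQ: E={G} ∪ Q={T} → {G,T} (+1)
site 4, node BEQTZ: BTZ={C} ∪ EQ={G,T} → {C,G,T} (+1)
site 5, node BT: B={C} ∪ T={T} → {C,T} (+1)
site 5, node BTZ: BT={C,T} ∩ Z={T} → {T} (+0)
site 5, node EQ: E={A} ∪ Q={T} → {A,T} (+1)
site 5, node BEQTZ: BTZ={T} ∩ EQ={A,T} → {T} (+0)
site 6, node BT: B={C} ∪ T={A} → {A,C} (+1)
site 6, node BTZ: BT={A,C} ∩ Z={C} → {C} (+0)
site 6, node EQ: E={A} ∪ Q={T} → {A,T} (+1)
site 6, node BEQTZ: BTZ={C} ∪ EQ={A,T} → {A,C,T} (+1)
site 7, node BT: B={A} ∪ T={C} → {A,C} (+1)
site 7, node BTZ: BT={A,C} ∩ Z={C} → {C} (+0)
site 7, node EQ: E={G} ∪ Q={C} → {C,G} (+1)
site 7, node BEQTZ: BTZ={C} ∩ EQ={C,G} → {C} (+0)
per-site changes: [2, 2, 3, 3, 3, 2, 3, 2]; total = 20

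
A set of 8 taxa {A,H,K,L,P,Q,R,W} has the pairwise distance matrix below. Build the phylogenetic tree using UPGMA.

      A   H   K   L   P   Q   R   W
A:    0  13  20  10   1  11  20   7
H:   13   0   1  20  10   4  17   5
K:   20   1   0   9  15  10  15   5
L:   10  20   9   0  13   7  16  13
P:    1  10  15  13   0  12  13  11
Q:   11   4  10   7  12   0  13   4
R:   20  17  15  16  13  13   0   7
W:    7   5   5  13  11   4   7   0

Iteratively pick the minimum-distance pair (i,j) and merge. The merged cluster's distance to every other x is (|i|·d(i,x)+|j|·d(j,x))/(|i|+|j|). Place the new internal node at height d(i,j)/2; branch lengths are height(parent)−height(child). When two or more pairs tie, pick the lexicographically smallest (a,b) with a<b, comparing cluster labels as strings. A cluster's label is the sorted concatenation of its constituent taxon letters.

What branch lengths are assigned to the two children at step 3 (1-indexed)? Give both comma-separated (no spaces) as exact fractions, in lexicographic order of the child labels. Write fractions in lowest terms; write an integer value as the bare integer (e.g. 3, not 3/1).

1. join A+P (d=1) ⇒ AP; edges |A|=1/2, |P|=1/2
  updated: d(AP,H)=23/2, d(AP,K)=35/2, d(AP,L)=23/2, d(AP,Q)=23/2, d(AP,R)=33/2, d(AP,W)=9
2. join H+K (d=1) ⇒ HK; edges |H|=1/2, |K|=1/2
  updated: d(AP,HK)=29/2, d(HK,L)=29/2, d(HK,Q)=7, d(HK,R)=16, d(HK,W)=5
3. join Q+W (d=4) ⇒ QW; edges |Q|=2, |W|=2
  updated: d(AP,QW)=41/4, d(HK,QW)=6, d(L,QW)=10, d(QW,R)=10
4. join HK+QW (d=6) ⇒ HKQW; edges |HK|=5/2, |QW|=1
  updated: d(AP,HKQW)=99/8, d(HKQW,L)=49/4, d(HKQW,R)=13
5. join AP+L (d=23/2) ⇒ ALP; edges |AP|=21/4, |L|=23/4
  updated: d(ALP,HKQW)=37/3, d(ALP,R)=49/3
6. join ALP+HKQW (d=37/3) ⇒ AHKLPQW; edges |ALP|=5/12, |HKQW|=19/6
  updated: d(AHKLPQW,R)=101/7
7. join AHKLPQW+R (d=101/7) ⇒ AHKLPQRW; edges |AHKLPQW|=22/21, |R|=101/14
final tree: ((((A:1/2,P:1/2):21/4,L:23/4):5/12,((H:1/2,K:1/2):5/2,(Q:2,W:2):1):19/6):22/21,R:101/14)
total length: 2717/84

2,2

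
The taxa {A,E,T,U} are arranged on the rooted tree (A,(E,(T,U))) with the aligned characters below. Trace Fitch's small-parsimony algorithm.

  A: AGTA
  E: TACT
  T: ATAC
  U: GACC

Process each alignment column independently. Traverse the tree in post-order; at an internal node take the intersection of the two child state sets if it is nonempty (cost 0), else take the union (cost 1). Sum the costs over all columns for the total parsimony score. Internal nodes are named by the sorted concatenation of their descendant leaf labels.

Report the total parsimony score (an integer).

8

[col 0] TU: children T:{A}, U:{G} ∪→ {A,G}; cost 1
[col 0] ETU: children E:{T}, TU:{A,G} ∪→ {A,G,T}; cost 1
[col 0] AETU: children A:{A}, ETU:{A,G,T} ∩→ {A}; cost 0
[col 1] TU: children T:{T}, U:{A} ∪→ {A,T}; cost 1
[col 1] ETU: children E:{A}, TU:{A,T} ∩→ {A}; cost 0
[col 1] AETU: children A:{G}, ETU:{A} ∪→ {A,G}; cost 1
[col 2] TU: children T:{A}, U:{C} ∪→ {A,C}; cost 1
[col 2] ETU: children E:{C}, TU:{A,C} ∩→ {C}; cost 0
[col 2] AETU: children A:{T}, ETU:{C} ∪→ {C,T}; cost 1
[col 3] TU: children T:{C}, U:{C} ∩→ {C}; cost 0
[col 3] ETU: children E:{T}, TU:{C} ∪→ {C,T}; cost 1
[col 3] AETU: children A:{A}, ETU:{C,T} ∪→ {A,C,T}; cost 1
per-site changes: [2, 2, 2, 2]; total = 8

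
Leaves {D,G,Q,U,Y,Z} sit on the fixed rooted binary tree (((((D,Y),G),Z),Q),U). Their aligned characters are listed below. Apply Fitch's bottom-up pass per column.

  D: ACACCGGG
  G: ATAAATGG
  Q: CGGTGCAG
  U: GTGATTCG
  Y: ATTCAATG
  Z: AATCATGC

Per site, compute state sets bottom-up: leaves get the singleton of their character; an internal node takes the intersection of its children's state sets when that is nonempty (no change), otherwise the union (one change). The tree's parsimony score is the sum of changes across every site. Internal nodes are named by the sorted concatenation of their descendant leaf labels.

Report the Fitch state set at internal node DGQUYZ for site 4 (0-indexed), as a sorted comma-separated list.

A,G,T

[col 0] DY: children D:{A}, Y:{A} ∩→ {A}; cost 0
[col 0] DGY: children DY:{A}, G:{A} ∩→ {A}; cost 0
[col 0] DGYZ: children DGY:{A}, Z:{A} ∩→ {A}; cost 0
[col 0] DGQYZ: children DGYZ:{A}, Q:{C} ∪→ {A,C}; cost 1
[col 0] DGQUYZ: children DGQYZ:{A,C}, U:{G} ∪→ {A,C,G}; cost 1
[col 1] DY: children D:{C}, Y:{T} ∪→ {C,T}; cost 1
[col 1] DGY: children DY:{C,T}, G:{T} ∩→ {T}; cost 0
[col 1] DGYZ: children DGY:{T}, Z:{A} ∪→ {A,T}; cost 1
[col 1] DGQYZ: children DGYZ:{A,T}, Q:{G} ∪→ {A,G,T}; cost 1
[col 1] DGQUYZ: children DGQYZ:{A,G,T}, U:{T} ∩→ {T}; cost 0
[col 2] DY: children D:{A}, Y:{T} ∪→ {A,T}; cost 1
[col 2] DGY: children DY:{A,T}, G:{A} ∩→ {A}; cost 0
[col 2] DGYZ: children DGY:{A}, Z:{T} ∪→ {A,T}; cost 1
[col 2] DGQYZ: children DGYZ:{A,T}, Q:{G} ∪→ {A,G,T}; cost 1
[col 2] DGQUYZ: children DGQYZ:{A,G,T}, U:{G} ∩→ {G}; cost 0
[col 3] DY: children D:{C}, Y:{C} ∩→ {C}; cost 0
[col 3] DGY: children DY:{C}, G:{A} ∪→ {A,C}; cost 1
[col 3] DGYZ: children DGY:{A,C}, Z:{C} ∩→ {C}; cost 0
[col 3] DGQYZ: children DGYZ:{C}, Q:{T} ∪→ {C,T}; cost 1
[col 3] DGQUYZ: children DGQYZ:{C,T}, U:{A} ∪→ {A,C,T}; cost 1
[col 4] DY: children D:{C}, Y:{A} ∪→ {A,C}; cost 1
[col 4] DGY: children DY:{A,C}, G:{A} ∩→ {A}; cost 0
[col 4] DGYZ: children DGY:{A}, Z:{A} ∩→ {A}; cost 0
[col 4] DGQYZ: children DGYZ:{A}, Q:{G} ∪→ {A,G}; cost 1
[col 4] DGQUYZ: children DGQYZ:{A,G}, U:{T} ∪→ {A,G,T}; cost 1
[col 5] DY: children D:{G}, Y:{A} ∪→ {A,G}; cost 1
[col 5] DGY: children DY:{A,G}, G:{T} ∪→ {A,G,T}; cost 1
[col 5] DGYZ: children DGY:{A,G,T}, Z:{T} ∩→ {T}; cost 0
[col 5] DGQYZ: children DGYZ:{T}, Q:{C} ∪→ {C,T}; cost 1
[col 5] DGQUYZ: children DGQYZ:{C,T}, U:{T} ∩→ {T}; cost 0
[col 6] DY: children D:{G}, Y:{T} ∪→ {G,T}; cost 1
[col 6] DGY: children DY:{G,T}, G:{G} ∩→ {G}; cost 0
[col 6] DGYZ: children DGY:{G}, Z:{G} ∩→ {G}; cost 0
[col 6] DGQYZ: children DGYZ:{G}, Q:{A} ∪→ {A,G}; cost 1
[col 6] DGQUYZ: children DGQYZ:{A,G}, U:{C} ∪→ {A,C,G}; cost 1
[col 7] DY: children D:{G}, Y:{G} ∩→ {G}; cost 0
[col 7] DGY: children DY:{G}, G:{G} ∩→ {G}; cost 0
[col 7] DGYZ: children DGY:{G}, Z:{C} ∪→ {C,G}; cost 1
[col 7] DGQYZ: children DGYZ:{C,G}, Q:{G} ∩→ {G}; cost 0
[col 7] DGQUYZ: children DGQYZ:{G}, U:{G} ∩→ {G}; cost 0
per-site changes: [2, 3, 3, 3, 3, 3, 3, 1]; total = 21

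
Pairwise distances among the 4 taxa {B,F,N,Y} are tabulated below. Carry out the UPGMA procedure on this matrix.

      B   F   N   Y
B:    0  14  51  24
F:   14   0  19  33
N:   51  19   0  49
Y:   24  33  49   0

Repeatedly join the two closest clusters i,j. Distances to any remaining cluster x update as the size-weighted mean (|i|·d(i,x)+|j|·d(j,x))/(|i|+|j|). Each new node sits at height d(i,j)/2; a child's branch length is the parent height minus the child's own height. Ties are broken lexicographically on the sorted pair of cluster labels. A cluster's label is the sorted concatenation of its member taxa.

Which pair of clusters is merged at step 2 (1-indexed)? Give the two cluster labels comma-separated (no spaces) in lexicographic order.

iteration 1: select B,F (d=14); attach at lengths (7, 7); label the merged cluster BF
  updated: d(BF,N)=35, d(BF,Y)=57/2
iteration 2: select BF,Y (d=57/2); attach at lengths (29/4, 57/4); label the merged cluster BFY
  updated: d(BFY,N)=119/3
iteration 3: select BFY,N (d=119/3); attach at lengths (67/12, 119/6); label the merged cluster BFNY
final tree: (((B:7,F:7):29/4,Y:57/4):67/12,N:119/6)
total length: 731/12

BF,Y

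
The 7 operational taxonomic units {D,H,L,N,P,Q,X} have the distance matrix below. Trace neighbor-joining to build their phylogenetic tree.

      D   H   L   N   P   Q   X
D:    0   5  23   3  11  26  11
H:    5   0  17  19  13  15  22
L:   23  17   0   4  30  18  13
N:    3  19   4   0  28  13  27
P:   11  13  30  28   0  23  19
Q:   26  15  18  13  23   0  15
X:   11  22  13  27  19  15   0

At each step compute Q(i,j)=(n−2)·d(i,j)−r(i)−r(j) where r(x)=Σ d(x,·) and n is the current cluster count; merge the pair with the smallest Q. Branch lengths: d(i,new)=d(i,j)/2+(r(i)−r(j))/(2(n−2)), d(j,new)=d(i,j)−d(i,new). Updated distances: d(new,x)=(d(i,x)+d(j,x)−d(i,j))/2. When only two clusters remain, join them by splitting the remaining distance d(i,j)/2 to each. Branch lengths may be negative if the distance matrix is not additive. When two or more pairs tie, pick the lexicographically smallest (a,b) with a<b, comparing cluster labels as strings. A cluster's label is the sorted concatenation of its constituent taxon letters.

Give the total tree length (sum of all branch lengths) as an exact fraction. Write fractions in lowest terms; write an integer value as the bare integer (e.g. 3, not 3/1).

1. join L+N (d=4, Q=-179) ⇒ LN; edges |L|=31/10, |N|=9/10
  updated: d(D,LN)=11, d(H,LN)=16, d(LN,P)=27, d(LN,Q)=27/2, d(LN,X)=18
2. join LN+Q (d=27/2, Q=-124) ⇒ LNQ; edges |LN|=47/8, |Q|=61/8
  updated: d(D,LNQ)=47/4, d(H,LNQ)=35/4, d(LNQ,P)=73/4, d(LNQ,X)=39/4
3. join LNQ+X (d=39/4, Q=-81) ⇒ LNQX; edges |LNQ|=8/3, |X|=85/12
  updated: d(D,LNQX)=13/2, d(H,LNQX)=21/2, d(LNQX,P)=55/4
4. join D+H (d=5, Q=-41) ⇒ DH; edges |D|=1, |H|=4
  updated: d(DH,LNQX)=6, d(DH,P)=19/2
5. join DH+LNQX (d=6, Q=-117/4) ⇒ DHLNQX; edges |DH|=7/8, |LNQX|=41/8
  updated: d(DHLNQX,P)=69/8
6. join DHLNQX+P (d=69/8) ⇒ DHLNPQX; edges |DHLNQX|=69/16, |P|=69/16
final tree: (((D:1,H:4):7/8,(((L:31/10,N:9/10):47/8,Q:61/8):8/3,X:85/12):41/8):69/16,P:69/16)
total length: 375/8

375/8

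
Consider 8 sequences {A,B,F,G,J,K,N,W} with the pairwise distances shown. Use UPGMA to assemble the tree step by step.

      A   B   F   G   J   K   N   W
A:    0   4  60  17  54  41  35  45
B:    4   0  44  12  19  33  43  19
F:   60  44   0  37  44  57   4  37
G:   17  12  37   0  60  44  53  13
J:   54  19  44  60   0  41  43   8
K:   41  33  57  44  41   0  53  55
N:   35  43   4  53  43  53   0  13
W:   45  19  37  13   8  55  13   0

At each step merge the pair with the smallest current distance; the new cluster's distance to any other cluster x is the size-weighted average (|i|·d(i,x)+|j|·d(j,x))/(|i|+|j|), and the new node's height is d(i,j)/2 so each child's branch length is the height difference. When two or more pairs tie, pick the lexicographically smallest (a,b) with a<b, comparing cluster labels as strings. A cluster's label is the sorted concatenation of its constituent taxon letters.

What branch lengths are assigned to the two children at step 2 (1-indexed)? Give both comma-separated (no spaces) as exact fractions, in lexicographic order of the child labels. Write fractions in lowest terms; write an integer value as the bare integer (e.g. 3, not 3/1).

1. join A+B (d=4) ⇒ AB; edges |A|=2, |B|=2
  updated: d(AB,F)=52, d(AB,G)=29/2, d(AB,J)=73/2, d(AB,K)=37, d(AB,N)=39, d(AB,W)=32
2. join F+N (d=4) ⇒ FN; edges |F|=2, |N|=2
  updated: d(AB,FN)=91/2, d(FN,G)=45, d(FN,J)=87/2, d(FN,K)=55, d(FN,W)=25
3. join J+W (d=8) ⇒ JW; edges |J|=4, |W|=4
  updated: d(AB,JW)=137/4, d(FN,JW)=137/4, d(G,JW)=73/2, d(JW,K)=48
4. join AB+G (d=29/2) ⇒ ABG; edges |AB|=21/4, |G|=29/4
  updated: d(ABG,FN)=136/3, d(ABG,JW)=35, d(ABG,K)=118/3
5. join FN+JW (d=137/4) ⇒ FJNW; edges |FN|=121/8, |JW|=105/8
  updated: d(ABG,FJNW)=241/6, d(FJNW,K)=103/2
6. join ABG+K (d=118/3) ⇒ ABGK; edges |ABG|=149/12, |K|=59/3
  updated: d(ABGK,FJNW)=43
7. join ABGK+FJNW (d=43) ⇒ ABFGJKNW; edges |ABGK|=11/6, |FJNW|=35/8
final tree: ((((A:2,B:2):21/4,G:29/4):149/12,K:59/3):11/6,((F:2,N:2):121/8,(J:4,W:4):105/8):35/8)
total length: 2281/24

2,2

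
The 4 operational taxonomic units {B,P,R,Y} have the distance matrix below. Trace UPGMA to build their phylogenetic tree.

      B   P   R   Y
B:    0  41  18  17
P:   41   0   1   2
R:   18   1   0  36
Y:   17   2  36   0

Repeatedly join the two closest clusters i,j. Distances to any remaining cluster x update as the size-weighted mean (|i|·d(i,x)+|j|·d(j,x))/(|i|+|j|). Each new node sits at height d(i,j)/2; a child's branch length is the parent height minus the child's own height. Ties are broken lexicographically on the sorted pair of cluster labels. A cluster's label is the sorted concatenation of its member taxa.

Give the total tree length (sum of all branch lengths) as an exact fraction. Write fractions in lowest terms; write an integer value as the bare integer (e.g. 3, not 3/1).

step 1: merge (P,R) at d=1; branch lengths P→1/2, R→1/2; new cluster PR
  updated: d(B,PR)=59/2, d(PR,Y)=19
step 2: merge (B,Y) at d=17; branch lengths B→17/2, Y→17/2; new cluster BY
  updated: d(BY,PR)=97/4
step 3: merge (BY,PR) at d=97/4; branch lengths BY→29/8, PR→93/8; new cluster BPRY
final tree: ((B:17/2,Y:17/2):29/8,(P:1/2,R:1/2):93/8)
total length: 133/4

133/4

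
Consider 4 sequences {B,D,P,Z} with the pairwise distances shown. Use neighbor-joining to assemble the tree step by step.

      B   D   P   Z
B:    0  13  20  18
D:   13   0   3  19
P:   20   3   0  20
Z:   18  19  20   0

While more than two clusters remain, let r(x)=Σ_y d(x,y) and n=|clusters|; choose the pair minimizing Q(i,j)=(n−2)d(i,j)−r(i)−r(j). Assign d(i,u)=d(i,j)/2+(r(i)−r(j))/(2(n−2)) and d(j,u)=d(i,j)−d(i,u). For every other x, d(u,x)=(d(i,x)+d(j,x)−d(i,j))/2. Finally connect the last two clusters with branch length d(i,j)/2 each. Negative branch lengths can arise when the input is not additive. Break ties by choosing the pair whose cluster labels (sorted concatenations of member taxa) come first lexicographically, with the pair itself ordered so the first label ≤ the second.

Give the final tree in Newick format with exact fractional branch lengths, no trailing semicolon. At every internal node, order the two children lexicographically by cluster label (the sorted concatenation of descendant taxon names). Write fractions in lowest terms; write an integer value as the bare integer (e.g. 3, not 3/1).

step 1: merge (B,Z) at d=18, Q=-72; branch lengths B→15/2, Z→21/2; new cluster BZ
  updated: d(BZ,D)=7, d(BZ,P)=11
step 2: merge (BZ,D) at d=7, Q=-21; branch lengths BZ→15/2, D→-1/2; new cluster BDZ
  updated: d(BDZ,P)=7/2
step 3: merge (BDZ,P) at d=7/2; branch lengths BDZ→7/4, P→7/4; new cluster BDPZ
final tree: (((B:15/2,Z:21/2):15/2,D:-1/2):7/4,P:7/4)
total length: 57/2

(((B:15/2,Z:21/2):15/2,D:-1/2):7/4,P:7/4)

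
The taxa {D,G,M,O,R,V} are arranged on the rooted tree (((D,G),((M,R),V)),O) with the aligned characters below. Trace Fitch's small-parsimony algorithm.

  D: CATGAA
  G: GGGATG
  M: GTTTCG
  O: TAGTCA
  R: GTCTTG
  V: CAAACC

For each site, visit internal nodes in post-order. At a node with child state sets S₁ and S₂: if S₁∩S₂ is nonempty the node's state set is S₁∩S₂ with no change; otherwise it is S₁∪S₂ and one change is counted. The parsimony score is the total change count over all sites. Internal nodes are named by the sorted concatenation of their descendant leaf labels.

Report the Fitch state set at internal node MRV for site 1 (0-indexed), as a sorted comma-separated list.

A,T

[col 0] DG: children D:{C}, G:{G} ∪→ {C,G}; cost 1
[col 0] MR: children M:{G}, R:{G} ∩→ {G}; cost 0
[col 0] MRV: children MR:{G}, V:{C} ∪→ {C,G}; cost 1
[col 0] DGMRV: children DG:{C,G}, MRV:{C,G} ∩→ {C,G}; cost 0
[col 0] DGMORV: children DGMRV:{C,G}, O:{T} ∪→ {C,G,T}; cost 1
[col 1] DG: children D:{A}, G:{G} ∪→ {A,G}; cost 1
[col 1] MR: children M:{T}, R:{T} ∩→ {T}; cost 0
[col 1] MRV: children MR:{T}, V:{A} ∪→ {A,T}; cost 1
[col 1] DGMRV: children DG:{A,G}, MRV:{A,T} ∩→ {A}; cost 0
[col 1] DGMORV: children DGMRV:{A}, O:{A} ∩→ {A}; cost 0
[col 2] DG: children D:{T}, G:{G} ∪→ {G,T}; cost 1
[col 2] MR: children M:{T}, R:{C} ∪→ {C,T}; cost 1
[col 2] MRV: children MR:{C,T}, V:{A} ∪→ {A,C,T}; cost 1
[col 2] DGMRV: children DG:{G,T}, MRV:{A,C,T} ∩→ {T}; cost 0
[col 2] DGMORV: children DGMRV:{T}, O:{G} ∪→ {G,T}; cost 1
[col 3] DG: children D:{G}, G:{A} ∪→ {A,G}; cost 1
[col 3] MR: children M:{T}, R:{T} ∩→ {T}; cost 0
[col 3] MRV: children MR:{T}, V:{A} ∪→ {A,T}; cost 1
[col 3] DGMRV: children DG:{A,G}, MRV:{A,T} ∩→ {A}; cost 0
[col 3] DGMORV: children DGMRV:{A}, O:{T} ∪→ {A,T}; cost 1
[col 4] DG: children D:{A}, G:{T} ∪→ {A,T}; cost 1
[col 4] MR: children M:{C}, R:{T} ∪→ {C,T}; cost 1
[col 4] MRV: children MR:{C,T}, V:{C} ∩→ {C}; cost 0
[col 4] DGMRV: children DG:{A,T}, MRV:{C} ∪→ {A,C,T}; cost 1
[col 4] DGMORV: children DGMRV:{A,C,T}, O:{C} ∩→ {C}; cost 0
[col 5] DG: children D:{A}, G:{G} ∪→ {A,G}; cost 1
[col 5] MR: children M:{G}, R:{G} ∩→ {G}; cost 0
[col 5] MRV: children MR:{G}, V:{C} ∪→ {C,G}; cost 1
[col 5] DGMRV: children DG:{A,G}, MRV:{C,G} ∩→ {G}; cost 0
[col 5] DGMORV: children DGMRV:{G}, O:{A} ∪→ {A,G}; cost 1
per-site changes: [3, 2, 4, 3, 3, 3]; total = 18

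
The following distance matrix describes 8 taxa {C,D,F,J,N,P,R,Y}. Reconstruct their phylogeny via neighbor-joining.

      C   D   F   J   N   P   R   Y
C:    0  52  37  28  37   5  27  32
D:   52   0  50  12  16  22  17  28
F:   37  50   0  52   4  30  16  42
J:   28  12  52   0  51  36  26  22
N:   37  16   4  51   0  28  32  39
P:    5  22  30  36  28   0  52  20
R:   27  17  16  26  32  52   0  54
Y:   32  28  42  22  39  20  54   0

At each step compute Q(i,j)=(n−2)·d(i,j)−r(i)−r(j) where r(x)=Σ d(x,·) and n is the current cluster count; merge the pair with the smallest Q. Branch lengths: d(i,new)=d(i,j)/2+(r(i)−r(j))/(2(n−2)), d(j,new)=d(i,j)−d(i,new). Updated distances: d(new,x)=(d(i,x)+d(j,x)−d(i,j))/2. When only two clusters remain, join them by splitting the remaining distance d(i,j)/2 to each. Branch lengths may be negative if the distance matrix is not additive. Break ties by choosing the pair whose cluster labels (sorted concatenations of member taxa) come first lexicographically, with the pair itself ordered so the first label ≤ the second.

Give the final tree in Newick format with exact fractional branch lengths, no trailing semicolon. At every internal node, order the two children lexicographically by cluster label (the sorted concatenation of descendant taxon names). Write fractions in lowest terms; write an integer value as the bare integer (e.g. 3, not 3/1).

(((((C:21/5,P:4/5):71/6,Y:35/3):51/8,J:61/8):21/4,D:7/2):19/4,((F:4,N:0):203/16,R:149/16):19/4)

1. join F+N (d=4, Q=-414) ⇒ FN; edges |F|=4, |N|=0
  updated: d(C,FN)=35, d(D,FN)=31, d(FN,J)=99/2, d(FN,P)=27, d(FN,R)=22, d(FN,Y)=77/2
2. join C+P (d=5, Q=-316) ⇒ CP; edges |C|=21/5, |P|=4/5
  updated: d(CP,D)=69/2, d(CP,FN)=57/2, d(CP,J)=59/2, d(CP,R)=37, d(CP,Y)=47/2
3. join FN+R (d=22, Q=-475/2) ⇒ FNR; edges |FN|=203/16, |R|=149/16
  updated: d(CP,FNR)=87/4, d(D,FNR)=13, d(FNR,J)=107/4, d(FNR,Y)=141/4
4. join CP+Y (d=47/2, Q=-295/2) ⇒ CPY; edges |CP|=71/6, |Y|=35/3
  updated: d(CPY,D)=39/2, d(CPY,FNR)=67/4, d(CPY,J)=14
5. join CPY+J (d=14, Q=-75) ⇒ CJPY; edges |CPY|=51/8, |J|=61/8
  updated: d(CJPY,D)=35/4, d(CJPY,FNR)=59/4
6. join CJPY+D (d=35/4, Q=-73/2) ⇒ CDJPY; edges |CJPY|=21/4, |D|=7/2
  updated: d(CDJPY,FNR)=19/2
7. join CDJPY+FNR (d=19/2) ⇒ CDFJNPRY; edges |CDJPY|=19/4, |FNR|=19/4
final tree: (((((C:21/5,P:4/5):71/6,Y:35/3):51/8,J:61/8):21/4,D:7/2):19/4,((F:4,N:0):203/16,R:149/16):19/4)
total length: 347/4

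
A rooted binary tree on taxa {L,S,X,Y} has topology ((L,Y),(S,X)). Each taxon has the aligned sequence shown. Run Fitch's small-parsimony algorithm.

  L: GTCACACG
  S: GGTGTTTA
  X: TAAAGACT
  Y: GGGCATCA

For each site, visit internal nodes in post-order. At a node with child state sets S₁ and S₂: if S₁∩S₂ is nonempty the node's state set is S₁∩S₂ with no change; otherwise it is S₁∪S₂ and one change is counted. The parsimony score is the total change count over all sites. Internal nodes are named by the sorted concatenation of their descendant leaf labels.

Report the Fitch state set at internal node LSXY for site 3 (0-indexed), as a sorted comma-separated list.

A

LY@0: {G} ∩ {G} = {G} (intersection, +0)
SX@0: {G} ∪ {T} = {G,T} (union, +1)
LSXY@0: {G} ∩ {G,T} = {G} (intersection, +0)
LY@1: {T} ∪ {G} = {G,T} (union, +1)
SX@1: {G} ∪ {A} = {A,G} (union, +1)
LSXY@1: {G,T} ∩ {A,G} = {G} (intersection, +0)
LY@2: {C} ∪ {G} = {C,G} (union, +1)
SX@2: {T} ∪ {A} = {A,T} (union, +1)
LSXY@2: {C,G} ∪ {A,T} = {A,C,G,T} (union, +1)
LY@3: {A} ∪ {C} = {A,C} (union, +1)
SX@3: {G} ∪ {A} = {A,G} (union, +1)
LSXY@3: {A,C} ∩ {A,G} = {A} (intersection, +0)
LY@4: {C} ∪ {A} = {A,C} (union, +1)
SX@4: {T} ∪ {G} = {G,T} (union, +1)
LSXY@4: {A,C} ∪ {G,T} = {A,C,G,T} (union, +1)
LY@5: {A} ∪ {T} = {A,T} (union, +1)
SX@5: {T} ∪ {A} = {A,T} (union, +1)
LSXY@5: {A,T} ∩ {A,T} = {A,T} (intersection, +0)
LY@6: {C} ∩ {C} = {C} (intersection, +0)
SX@6: {T} ∪ {C} = {C,T} (union, +1)
LSXY@6: {C} ∩ {C,T} = {C} (intersection, +0)
LY@7: {G} ∪ {A} = {A,G} (union, +1)
SX@7: {A} ∪ {T} = {A,T} (union, +1)
LSXY@7: {A,G} ∩ {A,T} = {A} (intersection, +0)
per-site changes: [1, 2, 3, 2, 3, 2, 1, 2]; total = 16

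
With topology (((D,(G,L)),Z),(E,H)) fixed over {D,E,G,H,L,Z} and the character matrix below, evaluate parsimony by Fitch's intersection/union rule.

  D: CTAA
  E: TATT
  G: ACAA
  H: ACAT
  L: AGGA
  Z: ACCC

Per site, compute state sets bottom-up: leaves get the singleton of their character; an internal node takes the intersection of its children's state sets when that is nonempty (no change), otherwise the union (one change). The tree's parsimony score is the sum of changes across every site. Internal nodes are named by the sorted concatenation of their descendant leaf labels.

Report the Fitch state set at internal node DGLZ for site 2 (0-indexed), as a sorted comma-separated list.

A,C

GL@0: {A} ∩ {A} = {A} (intersection, +0)
DGL@0: {C} ∪ {A} = {A,C} (union, +1)
DGLZ@0: {A,C} ∩ {A} = {A} (intersection, +0)
EH@0: {T} ∪ {A} = {A,T} (union, +1)
DEGHLZ@0: {A} ∩ {A,T} = {A} (intersection, +0)
GL@1: {C} ∪ {G} = {C,G} (union, +1)
DGL@1: {T} ∪ {C,G} = {C,G,T} (union, +1)
DGLZ@1: {C,G,T} ∩ {C} = {C} (intersection, +0)
EH@1: {A} ∪ {C} = {A,C} (union, +1)
DEGHLZ@1: {C} ∩ {A,C} = {C} (intersection, +0)
GL@2: {A} ∪ {G} = {A,G} (union, +1)
DGL@2: {A} ∩ {A,G} = {A} (intersection, +0)
DGLZ@2: {A} ∪ {C} = {A,C} (union, +1)
EH@2: {T} ∪ {A} = {A,T} (union, +1)
DEGHLZ@2: {A,C} ∩ {A,T} = {A} (intersection, +0)
GL@3: {A} ∩ {A} = {A} (intersection, +0)
DGL@3: {A} ∩ {A} = {A} (intersection, +0)
DGLZ@3: {A} ∪ {C} = {A,C} (union, +1)
EH@3: {T} ∩ {T} = {T} (intersection, +0)
DEGHLZ@3: {A,C} ∪ {T} = {A,C,T} (union, +1)
per-site changes: [2, 3, 3, 2]; total = 10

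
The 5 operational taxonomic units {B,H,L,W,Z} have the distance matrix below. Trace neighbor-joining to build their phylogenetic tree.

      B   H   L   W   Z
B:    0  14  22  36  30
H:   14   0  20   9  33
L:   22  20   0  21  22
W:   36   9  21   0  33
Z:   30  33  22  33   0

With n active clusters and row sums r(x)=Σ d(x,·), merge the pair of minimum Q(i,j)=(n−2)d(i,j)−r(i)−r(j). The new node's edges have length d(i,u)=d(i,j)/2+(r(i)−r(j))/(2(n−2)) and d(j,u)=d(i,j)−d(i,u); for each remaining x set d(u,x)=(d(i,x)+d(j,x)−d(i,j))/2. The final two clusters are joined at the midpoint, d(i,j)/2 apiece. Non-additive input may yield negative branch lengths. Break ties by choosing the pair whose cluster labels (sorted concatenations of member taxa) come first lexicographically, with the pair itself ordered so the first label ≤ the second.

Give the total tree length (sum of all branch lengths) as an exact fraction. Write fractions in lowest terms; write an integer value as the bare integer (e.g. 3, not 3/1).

435/8

1. join H+W (d=9, Q=-148) ⇒ HW; edges |H|=2/3, |W|=25/3
  updated: d(B,HW)=41/2, d(HW,L)=16, d(HW,Z)=57/2
2. join B+HW (d=41/2, Q=-193/2) ⇒ BHW; edges |B|=97/8, |HW|=67/8
  updated: d(BHW,L)=35/4, d(BHW,Z)=19
3. join BHW+L (d=35/4, Q=-199/4) ⇒ BHLW; edges |BHW|=23/8, |L|=47/8
  updated: d(BHLW,Z)=129/8
4. join BHLW+Z (d=129/8) ⇒ BHLWZ; edges |BHLW|=129/16, |Z|=129/16
final tree: (((B:97/8,(H:2/3,W:25/3):67/8):23/8,L:47/8):129/16,Z:129/16)
total length: 435/8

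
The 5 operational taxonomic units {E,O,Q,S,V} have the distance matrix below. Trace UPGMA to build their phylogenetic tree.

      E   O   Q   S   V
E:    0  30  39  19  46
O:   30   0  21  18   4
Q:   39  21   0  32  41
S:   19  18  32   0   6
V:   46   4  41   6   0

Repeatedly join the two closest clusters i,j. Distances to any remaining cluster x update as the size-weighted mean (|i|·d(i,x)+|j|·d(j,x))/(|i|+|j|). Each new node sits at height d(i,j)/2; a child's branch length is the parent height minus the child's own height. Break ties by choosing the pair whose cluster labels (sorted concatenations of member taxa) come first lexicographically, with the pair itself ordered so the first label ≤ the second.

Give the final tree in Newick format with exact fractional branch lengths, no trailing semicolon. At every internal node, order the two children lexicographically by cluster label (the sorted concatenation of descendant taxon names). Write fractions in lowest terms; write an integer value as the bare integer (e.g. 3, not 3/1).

iteration 1: select O,V (d=4); attach at lengths (2, 2); label the merged cluster OV
  updated: d(E,OV)=38, d(OV,Q)=31, d(OV,S)=12
iteration 2: select OV,S (d=12); attach at lengths (4, 6); label the merged cluster OSV
  updated: d(E,OSV)=95/3, d(OSV,Q)=94/3
iteration 3: select OSV,Q (d=94/3); attach at lengths (29/3, 47/3); label the merged cluster OQSV
  updated: d(E,OQSV)=67/2
iteration 4: select E,OQSV (d=67/2); attach at lengths (67/4, 13/12); label the merged cluster EOQSV
final tree: (E:67/4,(((O:2,V:2):4,S:6):29/3,Q:47/3):13/12)
total length: 343/6

(E:67/4,(((O:2,V:2):4,S:6):29/3,Q:47/3):13/12)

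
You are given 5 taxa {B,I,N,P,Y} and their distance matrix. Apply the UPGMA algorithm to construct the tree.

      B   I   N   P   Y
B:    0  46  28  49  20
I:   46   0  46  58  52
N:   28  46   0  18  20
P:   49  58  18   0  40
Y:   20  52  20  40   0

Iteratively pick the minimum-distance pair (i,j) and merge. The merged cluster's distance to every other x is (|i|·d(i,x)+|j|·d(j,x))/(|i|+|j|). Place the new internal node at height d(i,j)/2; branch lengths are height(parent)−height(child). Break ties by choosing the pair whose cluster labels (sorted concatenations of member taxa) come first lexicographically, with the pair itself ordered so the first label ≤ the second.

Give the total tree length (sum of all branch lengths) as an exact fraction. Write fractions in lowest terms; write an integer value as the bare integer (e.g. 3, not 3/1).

693/8

1. join N+P (d=18) ⇒ NP; edges |N|=9, |P|=9
  updated: d(B,NP)=77/2, d(I,NP)=52, d(NP,Y)=30
2. join B+Y (d=20) ⇒ BY; edges |B|=10, |Y|=10
  updated: d(BY,I)=49, d(BY,NP)=137/4
3. join BY+NP (d=137/4) ⇒ BNPY; edges |BY|=57/8, |NP|=65/8
  updated: d(BNPY,I)=101/2
4. join BNPY+I (d=101/2) ⇒ BINPY; edges |BNPY|=65/8, |I|=101/4
final tree: (((B:10,Y:10):57/8,(N:9,P:9):65/8):65/8,I:101/4)
total length: 693/8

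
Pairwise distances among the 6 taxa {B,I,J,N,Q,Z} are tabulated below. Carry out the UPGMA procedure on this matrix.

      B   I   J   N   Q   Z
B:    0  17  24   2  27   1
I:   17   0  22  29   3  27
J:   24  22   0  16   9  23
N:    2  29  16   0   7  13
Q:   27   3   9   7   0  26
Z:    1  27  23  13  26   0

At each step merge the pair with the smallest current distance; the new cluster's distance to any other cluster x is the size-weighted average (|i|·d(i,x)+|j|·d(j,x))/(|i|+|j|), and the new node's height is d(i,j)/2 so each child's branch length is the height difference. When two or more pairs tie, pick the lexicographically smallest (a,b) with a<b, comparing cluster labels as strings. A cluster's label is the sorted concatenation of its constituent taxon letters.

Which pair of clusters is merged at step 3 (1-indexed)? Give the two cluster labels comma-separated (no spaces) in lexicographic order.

BZ,N

iteration 1: select B,Z (d=1); attach at lengths (1/2, 1/2); label the merged cluster BZ
  updated: d(BZ,I)=22, d(BZ,J)=47/2, d(BZ,N)=15/2, d(BZ,Q)=53/2
iteration 2: select I,Q (d=3); attach at lengths (3/2, 3/2); label the merged cluster IQ
  updated: d(BZ,IQ)=97/4, d(IQ,J)=31/2, d(IQ,N)=18
iteration 3: select BZ,N (d=15/2); attach at lengths (13/4, 15/4); label the merged cluster BNZ
  updated: d(BNZ,IQ)=133/6, d(BNZ,J)=21
iteration 4: select IQ,J (d=31/2); attach at lengths (25/4, 31/4); label the merged cluster IJQ
  updated: d(BNZ,IJQ)=196/9
iteration 5: select BNZ,IJQ (d=196/9); attach at lengths (257/36, 113/36); label the merged cluster BIJNQZ
final tree: (((B:1/2,Z:1/2):13/4,N:15/4):257/36,((I:3/2,Q:3/2):25/4,J:31/4):113/36)
total length: 635/18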